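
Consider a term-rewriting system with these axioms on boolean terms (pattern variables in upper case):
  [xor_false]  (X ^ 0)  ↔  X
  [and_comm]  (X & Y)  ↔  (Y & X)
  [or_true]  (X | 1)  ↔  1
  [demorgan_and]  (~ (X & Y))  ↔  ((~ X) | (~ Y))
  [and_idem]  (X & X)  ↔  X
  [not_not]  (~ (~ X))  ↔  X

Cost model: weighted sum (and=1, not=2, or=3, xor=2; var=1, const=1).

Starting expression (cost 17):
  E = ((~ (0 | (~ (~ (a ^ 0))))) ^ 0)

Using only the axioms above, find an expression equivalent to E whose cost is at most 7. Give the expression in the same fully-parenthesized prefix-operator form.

1. [xor_false →] ((~ (0 | (~ (~ (a ^ 0))))) ^ 0)  →  (~ (0 | (~ (~ (a ^ 0)))))
2. [xor_false →] (a ^ 0)  →  a;  E = (~ (0 | (~ (~ a))))
3. [not_not →] (~ (~ a))  →  a;  cost 7 ≤ 7, done

(~ (0 | a))   [cost 7]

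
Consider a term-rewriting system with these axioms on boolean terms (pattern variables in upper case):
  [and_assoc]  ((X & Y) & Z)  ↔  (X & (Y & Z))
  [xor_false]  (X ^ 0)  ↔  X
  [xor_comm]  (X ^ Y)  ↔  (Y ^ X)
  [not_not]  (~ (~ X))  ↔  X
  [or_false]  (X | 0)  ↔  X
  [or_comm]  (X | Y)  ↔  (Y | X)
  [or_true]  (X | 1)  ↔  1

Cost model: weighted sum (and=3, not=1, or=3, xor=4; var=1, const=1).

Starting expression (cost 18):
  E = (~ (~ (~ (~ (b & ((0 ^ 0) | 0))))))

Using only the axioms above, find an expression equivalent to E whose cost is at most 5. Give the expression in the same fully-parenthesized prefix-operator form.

1. [not_not →] (~ (~ (b & ((0 ^ 0) | 0))))  →  (b & ((0 ^ 0) | 0));  E = (~ (~ (b & ((0 ^ 0) | 0))))
2. [or_comm →] ((0 ^ 0) | 0)  →  (0 | (0 ^ 0));  E = (~ (~ (b & (0 | (0 ^ 0)))))
3. [not_not →] (~ (~ (b & (0 | (0 ^ 0)))))  →  (b & (0 | (0 ^ 0)))
4. [xor_false →] (0 ^ 0)  →  0;  E = (b & (0 | 0))
5. [or_false →] (0 | 0)  →  0;  cost 5 ≤ 5, done

(b & 0)   [cost 5]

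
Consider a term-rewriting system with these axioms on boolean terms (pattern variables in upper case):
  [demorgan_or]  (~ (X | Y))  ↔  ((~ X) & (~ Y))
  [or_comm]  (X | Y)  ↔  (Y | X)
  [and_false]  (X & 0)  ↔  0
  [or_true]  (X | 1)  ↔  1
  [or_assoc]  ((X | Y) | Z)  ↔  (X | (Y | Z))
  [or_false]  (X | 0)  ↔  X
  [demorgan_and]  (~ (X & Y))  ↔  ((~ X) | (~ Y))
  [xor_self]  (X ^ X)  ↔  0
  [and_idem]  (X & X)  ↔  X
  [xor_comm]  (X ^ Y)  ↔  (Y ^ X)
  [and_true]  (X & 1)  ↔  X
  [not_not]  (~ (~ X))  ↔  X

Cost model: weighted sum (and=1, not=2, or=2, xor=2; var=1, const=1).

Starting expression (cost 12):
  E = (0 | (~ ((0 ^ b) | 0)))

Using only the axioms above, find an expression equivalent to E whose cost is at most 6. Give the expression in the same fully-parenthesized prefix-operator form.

step 1: or_comm (→) rewrites (0 | (~ ((0 ^ b) | 0))) into ((~ ((0 ^ b) | 0)) | 0)
step 2: or_false (→) rewrites ((0 ^ b) | 0) into (0 ^ b), now ((~ (0 ^ b)) | 0)
step 3: or_false (→) rewrites ((~ (0 ^ b)) | 0) into (~ (0 ^ b)), reaching cost 6 (bound 6)

(~ (0 ^ b))   [cost 6]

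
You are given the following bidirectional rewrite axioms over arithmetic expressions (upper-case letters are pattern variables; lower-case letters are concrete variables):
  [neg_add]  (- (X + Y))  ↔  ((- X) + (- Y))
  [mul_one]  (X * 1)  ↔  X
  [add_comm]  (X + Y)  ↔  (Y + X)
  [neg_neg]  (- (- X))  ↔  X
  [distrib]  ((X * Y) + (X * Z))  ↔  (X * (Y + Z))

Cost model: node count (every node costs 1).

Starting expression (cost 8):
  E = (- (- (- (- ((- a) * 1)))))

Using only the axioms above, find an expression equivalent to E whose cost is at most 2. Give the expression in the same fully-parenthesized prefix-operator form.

(- a)   [cost 2]

1. [mul_one →] ((- a) * 1)  →  (- a);  E = (- (- (- (- (- a)))))
2. [neg_neg →] (- (- (- (- (- a)))))  →  (- (- (- a)))
3. [neg_neg →] (- (- (- a)))  →  (- a);  cost 2 ≤ 2, done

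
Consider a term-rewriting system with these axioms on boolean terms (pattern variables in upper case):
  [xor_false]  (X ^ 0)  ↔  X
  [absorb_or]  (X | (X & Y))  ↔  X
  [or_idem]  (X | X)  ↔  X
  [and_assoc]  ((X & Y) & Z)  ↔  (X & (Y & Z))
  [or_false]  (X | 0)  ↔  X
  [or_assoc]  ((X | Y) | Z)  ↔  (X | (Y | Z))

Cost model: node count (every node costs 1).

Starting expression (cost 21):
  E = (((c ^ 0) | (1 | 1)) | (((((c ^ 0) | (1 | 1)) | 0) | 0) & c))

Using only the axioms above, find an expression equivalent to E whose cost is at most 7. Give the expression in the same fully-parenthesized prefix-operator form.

step 1: or_false (→) rewrites ((((c ^ 0) | (1 | 1)) | 0) | 0) into (((c ^ 0) | (1 | 1)) | 0), now (((c ^ 0) | (1 | 1)) | ((((c ^ 0) | (1 | 1)) | 0) & c))
step 2: or_false (→) rewrites (((c ^ 0) | (1 | 1)) | 0) into ((c ^ 0) | (1 | 1)), now (((c ^ 0) | (1 | 1)) | (((c ^ 0) | (1 | 1)) & c))
step 3: absorb_or (→) rewrites (((c ^ 0) | (1 | 1)) | (((c ^ 0) | (1 | 1)) & c)) into ((c ^ 0) | (1 | 1)), reaching cost 7 (bound 7)

((c ^ 0) | (1 | 1))   [cost 7]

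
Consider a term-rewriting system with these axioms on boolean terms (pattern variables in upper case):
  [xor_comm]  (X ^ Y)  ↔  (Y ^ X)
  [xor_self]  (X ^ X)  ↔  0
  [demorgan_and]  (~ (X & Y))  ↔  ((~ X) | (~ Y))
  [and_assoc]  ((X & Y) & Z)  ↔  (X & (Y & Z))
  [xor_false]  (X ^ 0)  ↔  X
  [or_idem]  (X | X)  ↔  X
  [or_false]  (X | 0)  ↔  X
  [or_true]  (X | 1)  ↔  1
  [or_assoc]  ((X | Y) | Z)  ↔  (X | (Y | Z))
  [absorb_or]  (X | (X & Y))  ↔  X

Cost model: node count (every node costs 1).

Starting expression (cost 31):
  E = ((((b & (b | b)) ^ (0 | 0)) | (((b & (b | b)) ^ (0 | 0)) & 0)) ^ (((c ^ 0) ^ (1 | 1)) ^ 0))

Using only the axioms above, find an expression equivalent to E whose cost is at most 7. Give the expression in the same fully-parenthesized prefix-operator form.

(1) (((b & (b | b)) ^ (0 | 0)) | (((b & (b | b)) ^ (0 | 0)) & 0))  =[absorb_or →]=  ((b & (b | b)) ^ (0 | 0))    ⊢ (((b & (b | b)) ^ (0 | 0)) ^ (((c ^ 0) ^ (1 | 1)) ^ 0))
(2) (0 | 0)  =[or_idem →]=  0    ⊢ (((b & (b | b)) ^ 0) ^ (((c ^ 0) ^ (1 | 1)) ^ 0))
(3) ((b & (b | b)) ^ 0)  =[xor_false →]=  (b & (b | b))    ⊢ ((b & (b | b)) ^ (((c ^ 0) ^ (1 | 1)) ^ 0))
(4) (((c ^ 0) ^ (1 | 1)) ^ 0)  =[xor_false →]=  ((c ^ 0) ^ (1 | 1))    ⊢ ((b & (b | b)) ^ ((c ^ 0) ^ (1 | 1)))
(5) (c ^ 0)  =[xor_false →]=  c    ⊢ ((b & (b | b)) ^ (c ^ (1 | 1)))
(6) (1 | 1)  =[or_idem →]=  1    ⊢ ((b & (b | b)) ^ (c ^ 1))
(7) (b | b)  =[or_idem →]=  b    ⊢ cost 7, within 7

((b & b) ^ (c ^ 1))   [cost 7]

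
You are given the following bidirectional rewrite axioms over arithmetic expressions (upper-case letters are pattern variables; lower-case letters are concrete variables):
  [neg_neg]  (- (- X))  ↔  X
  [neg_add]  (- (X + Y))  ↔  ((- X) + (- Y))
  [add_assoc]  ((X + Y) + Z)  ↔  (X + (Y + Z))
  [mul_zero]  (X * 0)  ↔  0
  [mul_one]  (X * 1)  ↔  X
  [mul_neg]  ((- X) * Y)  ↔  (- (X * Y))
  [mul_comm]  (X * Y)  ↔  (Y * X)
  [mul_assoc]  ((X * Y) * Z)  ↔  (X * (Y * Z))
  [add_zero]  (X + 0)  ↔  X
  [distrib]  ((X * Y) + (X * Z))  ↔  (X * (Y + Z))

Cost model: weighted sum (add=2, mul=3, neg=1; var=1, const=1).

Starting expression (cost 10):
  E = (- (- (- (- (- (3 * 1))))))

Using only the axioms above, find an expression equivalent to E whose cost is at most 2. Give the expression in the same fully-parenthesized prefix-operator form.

1. [mul_one →] (3 * 1)  →  3;  E = (- (- (- (- (- 3)))))
2. [neg_neg →] (- (- (- (- 3))))  →  (- (- 3));  E = (- (- (- 3)))
3. [neg_neg →] (- (- 3))  →  3;  cost 2 ≤ 2, done

(- 3)   [cost 2]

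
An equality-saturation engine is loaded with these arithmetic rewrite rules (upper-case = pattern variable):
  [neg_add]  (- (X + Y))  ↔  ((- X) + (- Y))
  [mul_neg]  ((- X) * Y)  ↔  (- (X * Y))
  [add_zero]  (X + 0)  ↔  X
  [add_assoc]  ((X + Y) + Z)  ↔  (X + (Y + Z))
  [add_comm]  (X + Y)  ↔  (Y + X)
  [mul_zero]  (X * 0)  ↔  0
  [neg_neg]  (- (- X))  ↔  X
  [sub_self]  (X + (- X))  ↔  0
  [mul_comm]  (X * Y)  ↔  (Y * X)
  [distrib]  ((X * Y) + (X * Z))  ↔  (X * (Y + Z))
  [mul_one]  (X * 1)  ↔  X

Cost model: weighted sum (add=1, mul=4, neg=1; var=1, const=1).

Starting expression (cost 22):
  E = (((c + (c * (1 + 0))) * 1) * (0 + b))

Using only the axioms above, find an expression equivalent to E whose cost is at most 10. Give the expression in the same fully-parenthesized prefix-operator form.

((c + c) * (0 + b))   [cost 10]

1. [add_zero →] (1 + 0)  →  1;  E = (((c + (c * 1)) * 1) * (0 + b))
2. [mul_one →] ((c + (c * 1)) * 1)  →  (c + (c * 1));  E = ((c + (c * 1)) * (0 + b))
3. [mul_one →] (c * 1)  →  c;  cost 10 ≤ 10, done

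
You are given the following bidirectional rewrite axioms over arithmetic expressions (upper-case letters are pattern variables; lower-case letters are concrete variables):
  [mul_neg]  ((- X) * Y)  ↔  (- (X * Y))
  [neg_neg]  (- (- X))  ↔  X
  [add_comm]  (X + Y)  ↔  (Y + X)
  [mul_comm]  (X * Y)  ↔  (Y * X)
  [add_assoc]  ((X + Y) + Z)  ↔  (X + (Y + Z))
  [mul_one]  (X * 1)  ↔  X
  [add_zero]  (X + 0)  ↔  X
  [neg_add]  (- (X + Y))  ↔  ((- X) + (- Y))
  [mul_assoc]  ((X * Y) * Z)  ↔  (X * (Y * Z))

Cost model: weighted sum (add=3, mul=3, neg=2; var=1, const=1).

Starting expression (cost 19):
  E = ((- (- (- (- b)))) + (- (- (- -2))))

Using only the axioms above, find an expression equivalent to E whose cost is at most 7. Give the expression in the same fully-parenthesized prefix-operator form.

(b + (- -2))   [cost 7]

(1) (- (- b))  =[neg_neg →]=  b    ⊢ ((- (- b)) + (- (- (- -2))))
(2) (- (- (- -2)))  =[neg_neg →]=  (- -2)    ⊢ ((- (- b)) + (- -2))
(3) (- (- b))  =[neg_neg →]=  b    ⊢ cost 7, within 7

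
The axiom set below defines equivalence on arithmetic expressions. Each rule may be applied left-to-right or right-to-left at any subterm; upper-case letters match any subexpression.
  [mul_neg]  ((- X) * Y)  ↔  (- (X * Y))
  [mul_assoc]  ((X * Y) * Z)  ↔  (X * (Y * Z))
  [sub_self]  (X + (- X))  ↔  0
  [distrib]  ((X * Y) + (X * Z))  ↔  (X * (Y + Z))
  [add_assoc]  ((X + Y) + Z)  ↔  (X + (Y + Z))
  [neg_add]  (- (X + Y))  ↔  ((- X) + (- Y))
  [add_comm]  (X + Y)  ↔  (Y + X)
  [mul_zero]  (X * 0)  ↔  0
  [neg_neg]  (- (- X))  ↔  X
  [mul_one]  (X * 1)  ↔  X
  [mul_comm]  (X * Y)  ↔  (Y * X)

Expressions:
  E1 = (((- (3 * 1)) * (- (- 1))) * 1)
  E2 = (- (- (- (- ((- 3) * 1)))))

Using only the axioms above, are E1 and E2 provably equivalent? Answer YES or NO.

YES

1. [mul_one →] (((- (3 * 1)) * (- (- 1))) * 1)  →  ((- (3 * 1)) * (- (- 1)))
2. [neg_neg →] (- (- 1))  →  1;  E1 = ((- (3 * 1)) * 1)
3. [mul_one →] (3 * 1)  →  3;  E1 = ((- 3) * 1)
4. [mul_one →] ((- 3) * 1)  →  (- 3)
5. [neg_neg ←] 3  →  (- (- 3));  E1 = (- (- (- 3)))
6. [mul_one ←] (- 3)  →  ((- 3) * 1);  E1 = (- (- ((- 3) * 1)))
7. [neg_neg ←] ((- 3) * 1)  →  (- (- ((- 3) * 1)));  this is E2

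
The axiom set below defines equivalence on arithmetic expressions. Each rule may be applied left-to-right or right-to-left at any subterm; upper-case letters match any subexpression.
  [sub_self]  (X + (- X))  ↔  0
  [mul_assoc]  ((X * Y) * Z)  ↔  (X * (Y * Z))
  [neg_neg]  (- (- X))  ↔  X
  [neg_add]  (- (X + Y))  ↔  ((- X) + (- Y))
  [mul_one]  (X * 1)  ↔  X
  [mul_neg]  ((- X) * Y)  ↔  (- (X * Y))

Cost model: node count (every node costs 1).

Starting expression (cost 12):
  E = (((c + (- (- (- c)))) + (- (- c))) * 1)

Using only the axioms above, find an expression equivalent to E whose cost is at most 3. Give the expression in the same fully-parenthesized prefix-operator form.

(0 + c)   [cost 3]

(1) (- (- c))  =[neg_neg →]=  c    ⊢ (((c + (- c)) + (- (- c))) * 1)
(2) (- (- c))  =[neg_neg →]=  c    ⊢ (((c + (- c)) + c) * 1)
(3) (((c + (- c)) + c) * 1)  =[mul_one →]=  ((c + (- c)) + c)
(4) (c + (- c))  =[sub_self →]=  0    ⊢ cost 3, within 3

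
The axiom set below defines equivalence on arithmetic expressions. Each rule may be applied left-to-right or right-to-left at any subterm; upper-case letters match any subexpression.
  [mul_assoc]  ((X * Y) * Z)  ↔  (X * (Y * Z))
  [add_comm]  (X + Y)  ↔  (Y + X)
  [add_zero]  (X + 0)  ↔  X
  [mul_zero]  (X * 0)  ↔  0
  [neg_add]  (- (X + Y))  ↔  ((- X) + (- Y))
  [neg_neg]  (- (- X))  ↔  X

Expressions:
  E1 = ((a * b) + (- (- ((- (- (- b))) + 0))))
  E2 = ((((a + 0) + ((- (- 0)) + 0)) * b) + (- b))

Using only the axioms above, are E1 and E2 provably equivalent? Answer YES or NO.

YES

step 1: neg_neg (→) rewrites (- (- ((- (- (- b))) + 0))) into ((- (- (- b))) + 0), now ((a * b) + ((- (- (- b))) + 0))
step 2: neg_neg (→) rewrites (- (- (- b))) into (- b), now ((a * b) + ((- b) + 0))
step 3: add_zero (→) rewrites ((- b) + 0) into (- b), now ((a * b) + (- b))
step 4: add_zero (←) rewrites a into (a + 0), now (((a + 0) * b) + (- b))
step 5: neg_neg (←) rewrites 0 into (- (- 0)), now (((a + (- (- 0))) * b) + (- b))
step 6: add_zero (←) rewrites a into (a + 0), now ((((a + 0) + (- (- 0))) * b) + (- b))
step 7: add_zero (←) rewrites (- (- 0)) into ((- (- 0)) + 0), which is E2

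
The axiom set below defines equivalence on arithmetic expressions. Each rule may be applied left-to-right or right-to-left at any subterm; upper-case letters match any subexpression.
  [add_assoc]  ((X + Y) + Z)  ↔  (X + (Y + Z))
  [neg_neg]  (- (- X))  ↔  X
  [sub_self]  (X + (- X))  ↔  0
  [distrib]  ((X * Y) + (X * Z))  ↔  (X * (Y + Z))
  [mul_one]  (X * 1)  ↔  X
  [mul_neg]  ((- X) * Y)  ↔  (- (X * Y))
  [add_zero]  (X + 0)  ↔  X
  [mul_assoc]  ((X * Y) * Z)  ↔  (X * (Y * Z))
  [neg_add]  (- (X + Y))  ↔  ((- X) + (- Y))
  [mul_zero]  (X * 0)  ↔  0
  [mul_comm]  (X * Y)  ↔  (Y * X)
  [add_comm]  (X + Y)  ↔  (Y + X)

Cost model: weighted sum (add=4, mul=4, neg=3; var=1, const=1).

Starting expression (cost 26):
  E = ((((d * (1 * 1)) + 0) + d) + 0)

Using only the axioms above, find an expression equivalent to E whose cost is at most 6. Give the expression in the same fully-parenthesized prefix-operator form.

(d + d)   [cost 6]

1. [mul_one →] (1 * 1)  →  1;  E = ((((d * 1) + 0) + d) + 0)
2. [mul_one →] (d * 1)  →  d;  E = (((d + 0) + d) + 0)
3. [add_zero →] (d + 0)  →  d;  E = ((d + d) + 0)
4. [add_zero →] ((d + d) + 0)  →  (d + d);  cost 6 ≤ 6, done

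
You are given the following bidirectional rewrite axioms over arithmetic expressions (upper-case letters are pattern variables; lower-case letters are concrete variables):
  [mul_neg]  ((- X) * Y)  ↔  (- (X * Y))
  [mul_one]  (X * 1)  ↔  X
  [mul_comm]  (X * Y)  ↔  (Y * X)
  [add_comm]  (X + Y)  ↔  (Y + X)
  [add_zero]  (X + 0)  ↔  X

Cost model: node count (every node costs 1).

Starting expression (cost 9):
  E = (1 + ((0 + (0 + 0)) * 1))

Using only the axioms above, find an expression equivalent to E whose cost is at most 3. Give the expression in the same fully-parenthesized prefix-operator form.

(1 + 0)   [cost 3]

step 1: add_zero (→) rewrites (0 + 0) into 0, now (1 + ((0 + 0) * 1))
step 2: mul_one (→) rewrites ((0 + 0) * 1) into (0 + 0), now (1 + (0 + 0))
step 3: add_zero (→) rewrites (0 + 0) into 0, reaching cost 3 (bound 3)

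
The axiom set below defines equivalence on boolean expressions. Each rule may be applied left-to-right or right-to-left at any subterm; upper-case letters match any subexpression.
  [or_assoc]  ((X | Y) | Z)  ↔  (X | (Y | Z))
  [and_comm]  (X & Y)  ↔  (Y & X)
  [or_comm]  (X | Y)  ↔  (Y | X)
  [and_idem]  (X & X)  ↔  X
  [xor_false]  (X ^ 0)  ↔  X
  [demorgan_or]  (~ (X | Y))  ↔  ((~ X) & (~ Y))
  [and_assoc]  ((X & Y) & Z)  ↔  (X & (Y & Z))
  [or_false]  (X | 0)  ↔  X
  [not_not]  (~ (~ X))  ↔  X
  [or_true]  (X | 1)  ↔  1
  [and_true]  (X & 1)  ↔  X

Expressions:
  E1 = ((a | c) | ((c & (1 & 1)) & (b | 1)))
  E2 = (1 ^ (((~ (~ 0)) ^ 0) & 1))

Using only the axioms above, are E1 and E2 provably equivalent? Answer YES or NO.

The axioms are sound identities: if E1 ↔* E2 then E1 and E2 evaluate identically under any assignment.
Under a=0, b=0, c=0: E1 evaluates to 0, E2 to 1. Distinct ⇒ no rewrite sequence connects them.

NO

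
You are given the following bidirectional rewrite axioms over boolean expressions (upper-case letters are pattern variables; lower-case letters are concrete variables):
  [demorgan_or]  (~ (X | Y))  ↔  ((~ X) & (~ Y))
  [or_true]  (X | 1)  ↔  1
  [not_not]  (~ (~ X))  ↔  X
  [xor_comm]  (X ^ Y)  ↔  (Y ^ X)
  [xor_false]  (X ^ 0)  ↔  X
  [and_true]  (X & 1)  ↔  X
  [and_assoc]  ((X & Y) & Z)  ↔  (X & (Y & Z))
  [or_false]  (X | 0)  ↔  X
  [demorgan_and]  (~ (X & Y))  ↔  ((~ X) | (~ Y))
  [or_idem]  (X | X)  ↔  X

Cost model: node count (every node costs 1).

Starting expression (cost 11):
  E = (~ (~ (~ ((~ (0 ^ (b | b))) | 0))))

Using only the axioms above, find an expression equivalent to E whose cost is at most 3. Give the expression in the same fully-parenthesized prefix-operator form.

(0 ^ b)   [cost 3]

step 1: not_not (→) rewrites (~ (~ (~ ((~ (0 ^ (b | b))) | 0)))) into (~ ((~ (0 ^ (b | b))) | 0))
step 2: or_idem (→) rewrites (b | b) into b, now (~ ((~ (0 ^ b)) | 0))
step 3: or_false (→) rewrites ((~ (0 ^ b)) | 0) into (~ (0 ^ b)), now (~ (~ (0 ^ b)))
step 4: not_not (→) rewrites (~ (~ (0 ^ b))) into (0 ^ b), reaching cost 3 (bound 3)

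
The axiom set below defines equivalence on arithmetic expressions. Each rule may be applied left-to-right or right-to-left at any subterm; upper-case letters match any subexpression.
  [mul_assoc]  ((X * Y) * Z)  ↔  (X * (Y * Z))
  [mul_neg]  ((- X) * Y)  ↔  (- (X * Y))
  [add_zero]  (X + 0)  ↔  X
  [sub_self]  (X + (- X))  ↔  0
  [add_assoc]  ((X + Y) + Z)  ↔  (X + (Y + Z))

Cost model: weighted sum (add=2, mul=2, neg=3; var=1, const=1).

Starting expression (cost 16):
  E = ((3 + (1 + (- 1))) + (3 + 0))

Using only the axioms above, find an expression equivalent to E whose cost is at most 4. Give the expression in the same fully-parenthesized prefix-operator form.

(1) (1 + (- 1))  =[sub_self →]=  0    ⊢ ((3 + 0) + (3 + 0))
(2) (3 + 0)  =[add_zero →]=  3    ⊢ (3 + (3 + 0))
(3) (3 + 0)  =[add_zero →]=  3    ⊢ cost 4, within 4

(3 + 3)   [cost 4]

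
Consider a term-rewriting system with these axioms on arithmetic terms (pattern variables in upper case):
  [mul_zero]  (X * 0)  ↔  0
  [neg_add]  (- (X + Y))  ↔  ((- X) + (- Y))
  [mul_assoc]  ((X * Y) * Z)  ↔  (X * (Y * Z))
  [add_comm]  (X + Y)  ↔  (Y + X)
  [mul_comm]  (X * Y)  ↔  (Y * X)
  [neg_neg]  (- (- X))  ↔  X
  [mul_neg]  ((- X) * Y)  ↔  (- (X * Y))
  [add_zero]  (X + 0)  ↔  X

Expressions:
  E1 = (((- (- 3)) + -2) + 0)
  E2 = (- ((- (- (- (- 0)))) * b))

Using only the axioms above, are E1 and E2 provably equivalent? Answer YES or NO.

The axioms are sound identities: if E1 ↔* E2 then E1 and E2 evaluate identically under any assignment.
Under b=0: E1 evaluates to 1, E2 to 0. Distinct ⇒ no rewrite sequence connects them.

NO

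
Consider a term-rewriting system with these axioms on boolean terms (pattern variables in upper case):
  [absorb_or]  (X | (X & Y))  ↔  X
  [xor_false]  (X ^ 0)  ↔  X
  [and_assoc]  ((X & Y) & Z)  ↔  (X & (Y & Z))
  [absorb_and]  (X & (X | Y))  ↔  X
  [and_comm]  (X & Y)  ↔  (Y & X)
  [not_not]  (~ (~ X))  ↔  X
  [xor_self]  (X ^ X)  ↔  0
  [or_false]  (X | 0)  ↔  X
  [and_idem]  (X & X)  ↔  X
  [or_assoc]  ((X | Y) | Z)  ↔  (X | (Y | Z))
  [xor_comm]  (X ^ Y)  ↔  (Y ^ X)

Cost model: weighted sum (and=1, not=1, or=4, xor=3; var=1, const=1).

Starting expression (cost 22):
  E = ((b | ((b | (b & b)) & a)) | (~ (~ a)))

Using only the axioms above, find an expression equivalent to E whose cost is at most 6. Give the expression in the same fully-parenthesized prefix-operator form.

(b | a)   [cost 6]

1. [absorb_or →] (b | (b & b))  →  b;  E = ((b | (b & a)) | (~ (~ a)))
2. [not_not →] (~ (~ a))  →  a;  E = ((b | (b & a)) | a)
3. [absorb_or →] (b | (b & a))  →  b;  cost 6 ≤ 6, done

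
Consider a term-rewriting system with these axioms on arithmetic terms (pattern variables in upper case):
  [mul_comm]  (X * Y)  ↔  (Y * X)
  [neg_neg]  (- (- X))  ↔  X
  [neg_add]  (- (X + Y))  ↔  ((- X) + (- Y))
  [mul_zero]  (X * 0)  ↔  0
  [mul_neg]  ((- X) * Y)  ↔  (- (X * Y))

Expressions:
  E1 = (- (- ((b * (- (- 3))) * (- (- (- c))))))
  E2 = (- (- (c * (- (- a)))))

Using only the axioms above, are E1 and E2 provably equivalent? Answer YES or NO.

NO

All listed rules preserve value, hence provable equivalence implies equal values everywhere; look for a separating assignment.
a=0, b=1, c=1 gives E1 ↦ -3, E2 ↦ 0; values differ ⇒ not provably equivalent.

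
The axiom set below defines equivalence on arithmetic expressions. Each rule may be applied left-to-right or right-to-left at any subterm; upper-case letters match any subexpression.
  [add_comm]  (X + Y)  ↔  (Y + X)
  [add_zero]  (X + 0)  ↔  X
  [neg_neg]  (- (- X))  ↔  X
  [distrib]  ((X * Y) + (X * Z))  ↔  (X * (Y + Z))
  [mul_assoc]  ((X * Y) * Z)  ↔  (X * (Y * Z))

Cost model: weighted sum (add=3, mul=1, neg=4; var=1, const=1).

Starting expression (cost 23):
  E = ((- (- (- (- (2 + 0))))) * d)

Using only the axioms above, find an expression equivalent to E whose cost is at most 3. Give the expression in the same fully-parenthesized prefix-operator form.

(2 * d)   [cost 3]

step 1: add_zero (→) rewrites (2 + 0) into 2, now ((- (- (- (- 2)))) * d)
step 2: neg_neg (→) rewrites (- (- 2)) into 2, now ((- (- 2)) * d)
step 3: neg_neg (→) rewrites (- (- 2)) into 2, reaching cost 3 (bound 3)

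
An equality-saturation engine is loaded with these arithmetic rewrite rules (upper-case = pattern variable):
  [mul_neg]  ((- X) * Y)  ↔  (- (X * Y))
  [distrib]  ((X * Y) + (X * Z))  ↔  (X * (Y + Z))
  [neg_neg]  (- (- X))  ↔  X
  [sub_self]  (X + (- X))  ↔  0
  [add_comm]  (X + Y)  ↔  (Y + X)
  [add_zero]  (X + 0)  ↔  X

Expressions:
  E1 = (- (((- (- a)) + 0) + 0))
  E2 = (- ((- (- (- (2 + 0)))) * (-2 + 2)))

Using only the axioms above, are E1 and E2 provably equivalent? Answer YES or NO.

NO

The axioms are sound identities: if E1 ↔* E2 then E1 and E2 evaluate identically under any assignment.
Under a=1: E1 evaluates to -1, E2 to 0. Distinct ⇒ no rewrite sequence connects them.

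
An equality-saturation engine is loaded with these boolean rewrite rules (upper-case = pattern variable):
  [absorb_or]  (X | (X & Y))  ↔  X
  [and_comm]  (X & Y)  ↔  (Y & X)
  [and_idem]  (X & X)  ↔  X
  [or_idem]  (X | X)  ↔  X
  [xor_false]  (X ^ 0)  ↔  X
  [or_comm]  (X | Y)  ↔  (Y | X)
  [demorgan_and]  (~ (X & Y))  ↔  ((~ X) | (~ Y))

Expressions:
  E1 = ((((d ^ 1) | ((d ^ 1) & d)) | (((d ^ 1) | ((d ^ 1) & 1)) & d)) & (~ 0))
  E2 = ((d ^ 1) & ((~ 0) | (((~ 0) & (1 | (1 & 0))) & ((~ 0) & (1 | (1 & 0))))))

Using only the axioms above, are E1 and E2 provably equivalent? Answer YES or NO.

YES

1. [absorb_or →] ((d ^ 1) | ((d ^ 1) & 1))  →  (d ^ 1);  E1 = ((((d ^ 1) | ((d ^ 1) & d)) | ((d ^ 1) & d)) & (~ 0))
2. [absorb_or →] ((d ^ 1) | ((d ^ 1) & d))  →  (d ^ 1);  E1 = (((d ^ 1) | ((d ^ 1) & d)) & (~ 0))
3. [absorb_or →] ((d ^ 1) | ((d ^ 1) & d))  →  (d ^ 1);  E1 = ((d ^ 1) & (~ 0))
4. [absorb_or ←] (~ 0)  →  ((~ 0) | ((~ 0) & 1));  E1 = ((d ^ 1) & ((~ 0) | ((~ 0) & 1)))
5. [absorb_or ←] 1  →  (1 | (1 & 0));  E1 = ((d ^ 1) & ((~ 0) | ((~ 0) & (1 | (1 & 0)))))
6. [and_idem ←] ((~ 0) & (1 | (1 & 0)))  →  (((~ 0) & (1 | (1 & 0))) & ((~ 0) & (1 | (1 & 0))));  this is E2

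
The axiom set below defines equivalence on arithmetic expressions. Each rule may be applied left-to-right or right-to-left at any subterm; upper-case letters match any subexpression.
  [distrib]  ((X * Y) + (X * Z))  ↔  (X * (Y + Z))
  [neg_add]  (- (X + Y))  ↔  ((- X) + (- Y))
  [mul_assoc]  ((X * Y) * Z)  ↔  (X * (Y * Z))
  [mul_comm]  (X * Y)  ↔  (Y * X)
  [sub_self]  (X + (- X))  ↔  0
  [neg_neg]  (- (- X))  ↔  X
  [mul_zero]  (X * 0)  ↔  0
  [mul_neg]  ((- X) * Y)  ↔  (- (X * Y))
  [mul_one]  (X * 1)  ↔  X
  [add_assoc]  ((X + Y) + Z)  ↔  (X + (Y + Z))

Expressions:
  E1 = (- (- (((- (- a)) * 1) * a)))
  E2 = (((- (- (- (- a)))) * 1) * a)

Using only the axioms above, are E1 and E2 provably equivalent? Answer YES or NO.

(1) (- (- (((- (- a)) * 1) * a)))  =[neg_neg →]=  (((- (- a)) * 1) * a)
(2) (- a)  =[neg_neg ←]=  (- (- (- a)))    ⊢ E2

YES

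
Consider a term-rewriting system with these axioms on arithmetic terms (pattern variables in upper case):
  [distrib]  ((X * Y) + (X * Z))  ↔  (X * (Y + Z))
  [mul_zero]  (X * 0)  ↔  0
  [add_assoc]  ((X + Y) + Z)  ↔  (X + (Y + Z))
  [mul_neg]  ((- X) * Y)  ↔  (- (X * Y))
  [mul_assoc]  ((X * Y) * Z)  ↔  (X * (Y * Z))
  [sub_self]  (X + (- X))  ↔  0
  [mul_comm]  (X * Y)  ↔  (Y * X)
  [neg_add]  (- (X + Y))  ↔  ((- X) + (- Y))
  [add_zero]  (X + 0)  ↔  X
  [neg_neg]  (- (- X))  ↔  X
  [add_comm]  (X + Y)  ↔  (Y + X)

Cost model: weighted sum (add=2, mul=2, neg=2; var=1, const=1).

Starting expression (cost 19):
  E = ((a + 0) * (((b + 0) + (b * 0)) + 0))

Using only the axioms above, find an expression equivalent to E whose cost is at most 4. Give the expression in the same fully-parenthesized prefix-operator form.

step 1: add_zero (→) rewrites (((b + 0) + (b * 0)) + 0) into ((b + 0) + (b * 0)), now ((a + 0) * ((b + 0) + (b * 0)))
step 2: add_zero (→) rewrites (b + 0) into b, now ((a + 0) * (b + (b * 0)))
step 3: add_zero (→) rewrites (a + 0) into a, now (a * (b + (b * 0)))
step 4: mul_zero (→) rewrites (b * 0) into 0, now (a * (b + 0))
step 5: add_zero (→) rewrites (b + 0) into b, reaching cost 4 (bound 4)

(a * b)   [cost 4]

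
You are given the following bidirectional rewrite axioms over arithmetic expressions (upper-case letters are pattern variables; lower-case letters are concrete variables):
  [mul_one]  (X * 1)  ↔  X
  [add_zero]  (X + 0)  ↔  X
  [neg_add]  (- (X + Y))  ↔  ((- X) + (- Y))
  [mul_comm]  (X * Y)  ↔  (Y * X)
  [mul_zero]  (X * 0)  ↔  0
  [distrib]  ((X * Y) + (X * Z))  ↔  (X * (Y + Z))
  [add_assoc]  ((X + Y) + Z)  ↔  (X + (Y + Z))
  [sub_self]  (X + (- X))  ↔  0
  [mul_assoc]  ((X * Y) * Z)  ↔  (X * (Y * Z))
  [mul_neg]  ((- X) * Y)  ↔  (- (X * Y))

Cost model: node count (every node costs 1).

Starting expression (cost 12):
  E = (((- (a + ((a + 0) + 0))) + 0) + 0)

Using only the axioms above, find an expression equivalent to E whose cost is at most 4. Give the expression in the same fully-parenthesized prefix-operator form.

(- (a + a))   [cost 4]

step 1: add_zero (→) rewrites ((- (a + ((a + 0) + 0))) + 0) into (- (a + ((a + 0) + 0))), now ((- (a + ((a + 0) + 0))) + 0)
step 2: add_zero (→) rewrites (a + 0) into a, now ((- (a + (a + 0))) + 0)
step 3: add_zero (→) rewrites ((- (a + (a + 0))) + 0) into (- (a + (a + 0)))
step 4: add_zero (→) rewrites (a + 0) into a, reaching cost 4 (bound 4)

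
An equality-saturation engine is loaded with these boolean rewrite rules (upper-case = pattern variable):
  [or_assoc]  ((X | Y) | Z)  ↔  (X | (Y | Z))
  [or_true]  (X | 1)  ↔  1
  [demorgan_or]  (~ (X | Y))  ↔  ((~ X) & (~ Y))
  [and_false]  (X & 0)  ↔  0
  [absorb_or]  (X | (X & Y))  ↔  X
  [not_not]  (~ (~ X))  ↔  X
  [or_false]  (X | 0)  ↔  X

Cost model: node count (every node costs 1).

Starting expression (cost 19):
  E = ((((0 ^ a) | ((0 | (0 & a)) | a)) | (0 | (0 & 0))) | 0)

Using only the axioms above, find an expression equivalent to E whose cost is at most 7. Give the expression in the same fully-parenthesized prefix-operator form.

((0 ^ a) | (0 | a))   [cost 7]

1. [or_false →] ((((0 ^ a) | ((0 | (0 & a)) | a)) | (0 | (0 & 0))) | 0)  →  (((0 ^ a) | ((0 | (0 & a)) | a)) | (0 | (0 & 0)))
2. [absorb_or →] (0 | (0 & 0))  →  0;  E = (((0 ^ a) | ((0 | (0 & a)) | a)) | 0)
3. [or_false →] (((0 ^ a) | ((0 | (0 & a)) | a)) | 0)  →  ((0 ^ a) | ((0 | (0 & a)) | a))
4. [absorb_or →] (0 | (0 & a))  →  0;  cost 7 ≤ 7, done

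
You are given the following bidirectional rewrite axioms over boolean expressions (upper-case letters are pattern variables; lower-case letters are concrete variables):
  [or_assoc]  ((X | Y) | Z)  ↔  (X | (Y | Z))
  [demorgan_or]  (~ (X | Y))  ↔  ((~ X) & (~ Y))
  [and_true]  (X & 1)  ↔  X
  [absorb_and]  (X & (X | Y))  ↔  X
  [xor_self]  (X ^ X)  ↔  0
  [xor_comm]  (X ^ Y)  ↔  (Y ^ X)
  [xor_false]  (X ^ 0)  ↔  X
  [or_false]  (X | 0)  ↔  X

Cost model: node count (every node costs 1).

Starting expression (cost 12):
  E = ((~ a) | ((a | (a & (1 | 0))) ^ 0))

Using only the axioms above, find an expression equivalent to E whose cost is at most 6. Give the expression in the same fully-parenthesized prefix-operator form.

(1) (1 | 0)  =[or_false →]=  1    ⊢ ((~ a) | ((a | (a & 1)) ^ 0))
(2) ((a | (a & 1)) ^ 0)  =[xor_false →]=  (a | (a & 1))    ⊢ ((~ a) | (a | (a & 1)))
(3) (a & 1)  =[and_true →]=  a    ⊢ cost 6, within 6

((~ a) | (a | a))   [cost 6]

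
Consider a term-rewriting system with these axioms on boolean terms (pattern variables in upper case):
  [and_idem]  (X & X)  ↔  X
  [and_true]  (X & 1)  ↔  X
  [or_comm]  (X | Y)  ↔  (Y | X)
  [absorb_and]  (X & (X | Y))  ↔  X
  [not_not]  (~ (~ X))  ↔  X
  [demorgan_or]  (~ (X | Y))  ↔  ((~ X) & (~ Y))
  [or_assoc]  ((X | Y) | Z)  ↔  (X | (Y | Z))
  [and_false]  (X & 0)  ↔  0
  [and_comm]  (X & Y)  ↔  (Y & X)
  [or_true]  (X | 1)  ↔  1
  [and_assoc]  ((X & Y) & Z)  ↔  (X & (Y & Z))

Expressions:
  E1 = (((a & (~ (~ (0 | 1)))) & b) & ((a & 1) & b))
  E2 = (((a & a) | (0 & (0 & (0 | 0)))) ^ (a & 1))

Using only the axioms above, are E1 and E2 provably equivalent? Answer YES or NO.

The axioms are sound identities: if E1 ↔* E2 then E1 and E2 evaluate identically under any assignment.
Under a=1, b=1: E1 evaluates to 1, E2 to 0. Distinct ⇒ no rewrite sequence connects them.

NO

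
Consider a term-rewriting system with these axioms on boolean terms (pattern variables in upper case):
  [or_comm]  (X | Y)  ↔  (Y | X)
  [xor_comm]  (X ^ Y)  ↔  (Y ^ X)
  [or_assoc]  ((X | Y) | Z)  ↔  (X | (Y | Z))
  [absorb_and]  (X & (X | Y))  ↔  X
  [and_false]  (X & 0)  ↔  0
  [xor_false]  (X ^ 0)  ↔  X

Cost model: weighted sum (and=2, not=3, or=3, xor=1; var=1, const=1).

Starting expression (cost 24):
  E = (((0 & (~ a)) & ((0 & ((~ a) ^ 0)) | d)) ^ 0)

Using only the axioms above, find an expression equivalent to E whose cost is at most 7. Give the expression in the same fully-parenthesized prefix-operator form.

(0 & (~ a))   [cost 7]

1. [xor_false →] (((0 & (~ a)) & ((0 & ((~ a) ^ 0)) | d)) ^ 0)  →  ((0 & (~ a)) & ((0 & ((~ a) ^ 0)) | d))
2. [xor_false →] ((~ a) ^ 0)  →  (~ a);  E = ((0 & (~ a)) & ((0 & (~ a)) | d))
3. [absorb_and →] ((0 & (~ a)) & ((0 & (~ a)) | d))  →  (0 & (~ a));  cost 7 ≤ 7, done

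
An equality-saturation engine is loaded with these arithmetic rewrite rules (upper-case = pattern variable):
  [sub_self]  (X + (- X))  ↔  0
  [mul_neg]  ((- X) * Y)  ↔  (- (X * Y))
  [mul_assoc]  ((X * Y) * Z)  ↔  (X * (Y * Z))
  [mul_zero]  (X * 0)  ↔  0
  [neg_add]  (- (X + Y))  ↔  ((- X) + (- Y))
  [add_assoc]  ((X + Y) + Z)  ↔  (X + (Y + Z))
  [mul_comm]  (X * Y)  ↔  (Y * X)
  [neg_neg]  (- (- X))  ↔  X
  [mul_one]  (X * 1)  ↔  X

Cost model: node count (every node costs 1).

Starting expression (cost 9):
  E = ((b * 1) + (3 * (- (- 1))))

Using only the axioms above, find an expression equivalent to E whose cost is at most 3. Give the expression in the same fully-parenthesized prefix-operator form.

1. [mul_one →] (b * 1)  →  b;  E = (b + (3 * (- (- 1))))
2. [neg_neg →] (- (- 1))  →  1;  E = (b + (3 * 1))
3. [mul_one →] (3 * 1)  →  3;  cost 3 ≤ 3, done

(b + 3)   [cost 3]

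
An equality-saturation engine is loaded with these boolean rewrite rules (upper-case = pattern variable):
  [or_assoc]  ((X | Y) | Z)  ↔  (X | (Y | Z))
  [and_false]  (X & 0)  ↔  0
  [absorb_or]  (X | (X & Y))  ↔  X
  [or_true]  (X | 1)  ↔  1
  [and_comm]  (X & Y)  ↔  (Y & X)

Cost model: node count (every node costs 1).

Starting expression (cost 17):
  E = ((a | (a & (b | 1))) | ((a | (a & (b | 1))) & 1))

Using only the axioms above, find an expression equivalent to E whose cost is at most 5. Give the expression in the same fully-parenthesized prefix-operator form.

(a | (1 & a))   [cost 5]

(1) ((a | (a & (b | 1))) | ((a | (a & (b | 1))) & 1))  =[absorb_or →]=  (a | (a & (b | 1)))
(2) (a & (b | 1))  =[and_comm →]=  ((b | 1) & a)    ⊢ (a | ((b | 1) & a))
(3) (b | 1)  =[or_true →]=  1    ⊢ cost 5, within 5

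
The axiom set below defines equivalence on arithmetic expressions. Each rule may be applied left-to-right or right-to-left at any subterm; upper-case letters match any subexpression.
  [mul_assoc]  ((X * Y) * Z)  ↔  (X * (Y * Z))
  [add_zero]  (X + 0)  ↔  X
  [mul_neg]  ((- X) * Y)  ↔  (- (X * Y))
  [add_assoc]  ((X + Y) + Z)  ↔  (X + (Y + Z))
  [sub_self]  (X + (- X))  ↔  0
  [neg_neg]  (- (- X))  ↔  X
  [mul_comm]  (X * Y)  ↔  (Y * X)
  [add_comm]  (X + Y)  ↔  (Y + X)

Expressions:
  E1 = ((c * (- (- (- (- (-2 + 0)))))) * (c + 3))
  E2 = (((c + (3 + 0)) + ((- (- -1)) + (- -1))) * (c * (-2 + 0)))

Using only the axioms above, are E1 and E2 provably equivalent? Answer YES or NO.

YES

1. [add_zero →] (-2 + 0)  →  -2;  E1 = ((c * (- (- (- (- -2))))) * (c + 3))
2. [neg_neg →] (- (- -2))  →  -2;  E1 = ((c * (- (- -2))) * (c + 3))
3. [neg_neg →] (- (- -2))  →  -2;  E1 = ((c * -2) * (c + 3))
4. [add_zero ←] (c + 3)  →  ((c + 3) + 0);  E1 = ((c * -2) * ((c + 3) + 0))
5. [sub_self ←] 0  →  (-1 + (- -1));  E1 = ((c * -2) * ((c + 3) + (-1 + (- -1))))
6. [add_zero ←] -2  →  (-2 + 0);  E1 = ((c * (-2 + 0)) * ((c + 3) + (-1 + (- -1))))
7. [mul_comm →] ((c * (-2 + 0)) * ((c + 3) + (-1 + (- -1))))  →  (((c + 3) + (-1 + (- -1))) * (c * (-2 + 0)))
8. [add_zero ←] 3  →  (3 + 0);  E1 = (((c + (3 + 0)) + (-1 + (- -1))) * (c * (-2 + 0)))
9. [neg_neg ←] -1  →  (- (- -1));  this is E2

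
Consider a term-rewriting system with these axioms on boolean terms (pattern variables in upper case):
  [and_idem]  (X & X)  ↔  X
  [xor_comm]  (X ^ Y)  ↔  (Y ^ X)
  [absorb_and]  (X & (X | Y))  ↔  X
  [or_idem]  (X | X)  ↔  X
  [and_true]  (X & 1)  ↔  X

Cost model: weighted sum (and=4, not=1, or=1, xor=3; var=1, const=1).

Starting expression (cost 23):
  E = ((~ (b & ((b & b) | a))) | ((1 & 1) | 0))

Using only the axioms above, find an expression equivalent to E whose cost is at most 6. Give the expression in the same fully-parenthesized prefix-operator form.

(1) (1 & 1)  =[and_idem →]=  1    ⊢ ((~ (b & ((b & b) | a))) | (1 | 0))
(2) (b & b)  =[and_idem →]=  b    ⊢ ((~ (b & (b | a))) | (1 | 0))
(3) (b & (b | a))  =[absorb_and →]=  b    ⊢ cost 6, within 6

((~ b) | (1 | 0))   [cost 6]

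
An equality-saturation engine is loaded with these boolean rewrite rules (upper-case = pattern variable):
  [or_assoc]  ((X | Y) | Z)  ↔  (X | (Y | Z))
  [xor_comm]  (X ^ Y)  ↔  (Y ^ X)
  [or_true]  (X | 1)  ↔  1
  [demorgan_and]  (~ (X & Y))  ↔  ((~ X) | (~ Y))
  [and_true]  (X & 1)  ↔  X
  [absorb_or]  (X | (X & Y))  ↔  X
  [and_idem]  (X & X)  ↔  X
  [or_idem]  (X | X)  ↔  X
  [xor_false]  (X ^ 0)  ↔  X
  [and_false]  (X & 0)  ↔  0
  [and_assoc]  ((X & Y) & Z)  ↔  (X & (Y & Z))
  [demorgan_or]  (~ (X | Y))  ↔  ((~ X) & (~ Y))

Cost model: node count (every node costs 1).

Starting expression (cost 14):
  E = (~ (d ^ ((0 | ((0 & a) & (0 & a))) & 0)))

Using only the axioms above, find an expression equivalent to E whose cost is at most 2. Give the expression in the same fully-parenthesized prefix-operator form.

(~ d)   [cost 2]

(1) ((0 & a) & (0 & a))  =[and_idem →]=  (0 & a)    ⊢ (~ (d ^ ((0 | (0 & a)) & 0)))
(2) (0 | (0 & a))  =[absorb_or →]=  0    ⊢ (~ (d ^ (0 & 0)))
(3) (0 & 0)  =[and_idem →]=  0    ⊢ (~ (d ^ 0))
(4) (d ^ 0)  =[xor_false →]=  d    ⊢ cost 2, within 2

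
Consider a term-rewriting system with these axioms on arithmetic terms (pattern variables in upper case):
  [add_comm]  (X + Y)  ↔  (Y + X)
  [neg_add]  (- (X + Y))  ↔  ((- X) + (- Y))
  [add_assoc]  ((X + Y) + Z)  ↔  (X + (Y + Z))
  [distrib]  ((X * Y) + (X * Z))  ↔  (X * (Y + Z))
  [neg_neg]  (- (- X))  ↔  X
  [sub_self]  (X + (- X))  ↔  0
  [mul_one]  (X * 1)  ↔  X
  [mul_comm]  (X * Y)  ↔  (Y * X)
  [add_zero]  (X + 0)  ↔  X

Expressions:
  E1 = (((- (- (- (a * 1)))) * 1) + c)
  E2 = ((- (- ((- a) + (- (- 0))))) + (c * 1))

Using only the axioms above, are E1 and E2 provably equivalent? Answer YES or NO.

YES

(1) (- (- (a * 1)))  =[neg_neg →]=  (a * 1)    ⊢ (((- (a * 1)) * 1) + c)
(2) ((- (a * 1)) * 1)  =[mul_one →]=  (- (a * 1))    ⊢ ((- (a * 1)) + c)
(3) (a * 1)  =[mul_one →]=  a    ⊢ ((- a) + c)
(4) a  =[neg_neg ←]=  (- (- a))    ⊢ ((- (- (- a))) + c)
(5) (- a)  =[add_zero ←]=  ((- a) + 0)    ⊢ ((- (- ((- a) + 0))) + c)
(6) c  =[mul_one ←]=  (c * 1)    ⊢ ((- (- ((- a) + 0))) + (c * 1))
(7) 0  =[neg_neg ←]=  (- (- 0))    ⊢ E2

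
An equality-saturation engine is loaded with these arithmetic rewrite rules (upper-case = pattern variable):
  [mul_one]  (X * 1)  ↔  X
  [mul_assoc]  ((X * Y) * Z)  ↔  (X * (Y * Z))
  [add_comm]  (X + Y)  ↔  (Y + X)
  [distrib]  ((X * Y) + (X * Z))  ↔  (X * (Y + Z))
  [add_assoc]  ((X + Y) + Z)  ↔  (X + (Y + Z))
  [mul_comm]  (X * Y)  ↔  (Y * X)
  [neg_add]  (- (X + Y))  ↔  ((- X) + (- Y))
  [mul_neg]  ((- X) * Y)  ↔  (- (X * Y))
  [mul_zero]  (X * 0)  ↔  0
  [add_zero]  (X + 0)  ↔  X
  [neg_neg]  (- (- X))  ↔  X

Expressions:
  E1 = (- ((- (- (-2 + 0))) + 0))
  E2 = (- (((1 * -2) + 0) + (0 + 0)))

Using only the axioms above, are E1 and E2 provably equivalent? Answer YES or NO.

YES

(1) ((- (- (-2 + 0))) + 0)  =[add_zero →]=  (- (- (-2 + 0)))    ⊢ (- (- (- (-2 + 0))))
(2) (- (- (- (-2 + 0))))  =[neg_neg →]=  (- (-2 + 0))
(3) (-2 + 0)  =[add_zero →]=  -2    ⊢ (- -2)
(4) -2  =[mul_one ←]=  (-2 * 1)    ⊢ (- (-2 * 1))
(5) (-2 * 1)  =[add_zero ←]=  ((-2 * 1) + 0)    ⊢ (- ((-2 * 1) + 0))
(6) 0  =[add_zero ←]=  (0 + 0)    ⊢ (- ((-2 * 1) + (0 + 0)))
(7) (-2 * 1)  =[mul_comm →]=  (1 * -2)    ⊢ (- ((1 * -2) + (0 + 0)))
(8) (1 * -2)  =[add_zero ←]=  ((1 * -2) + 0)    ⊢ E2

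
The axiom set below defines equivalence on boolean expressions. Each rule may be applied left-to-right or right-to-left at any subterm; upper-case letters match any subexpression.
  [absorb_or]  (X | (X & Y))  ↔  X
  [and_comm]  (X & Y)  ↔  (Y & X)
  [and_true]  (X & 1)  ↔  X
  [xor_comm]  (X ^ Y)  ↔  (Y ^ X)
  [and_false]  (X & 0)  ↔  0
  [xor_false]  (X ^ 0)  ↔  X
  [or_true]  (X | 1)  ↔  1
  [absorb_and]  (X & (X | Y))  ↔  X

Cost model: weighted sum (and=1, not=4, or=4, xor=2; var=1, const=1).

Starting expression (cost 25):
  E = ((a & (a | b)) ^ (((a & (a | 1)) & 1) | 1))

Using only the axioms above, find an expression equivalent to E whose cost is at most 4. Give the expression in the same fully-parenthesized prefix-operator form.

step 1: and_true (→) rewrites ((a & (a | 1)) & 1) into (a & (a | 1)), now ((a & (a | b)) ^ ((a & (a | 1)) | 1))
step 2: absorb_and (→) rewrites (a & (a | b)) into a, now (a ^ ((a & (a | 1)) | 1))
step 3: absorb_and (→) rewrites (a & (a | 1)) into a, now (a ^ (a | 1))
step 4: or_true (→) rewrites (a | 1) into 1, reaching cost 4 (bound 4)

(a ^ 1)   [cost 4]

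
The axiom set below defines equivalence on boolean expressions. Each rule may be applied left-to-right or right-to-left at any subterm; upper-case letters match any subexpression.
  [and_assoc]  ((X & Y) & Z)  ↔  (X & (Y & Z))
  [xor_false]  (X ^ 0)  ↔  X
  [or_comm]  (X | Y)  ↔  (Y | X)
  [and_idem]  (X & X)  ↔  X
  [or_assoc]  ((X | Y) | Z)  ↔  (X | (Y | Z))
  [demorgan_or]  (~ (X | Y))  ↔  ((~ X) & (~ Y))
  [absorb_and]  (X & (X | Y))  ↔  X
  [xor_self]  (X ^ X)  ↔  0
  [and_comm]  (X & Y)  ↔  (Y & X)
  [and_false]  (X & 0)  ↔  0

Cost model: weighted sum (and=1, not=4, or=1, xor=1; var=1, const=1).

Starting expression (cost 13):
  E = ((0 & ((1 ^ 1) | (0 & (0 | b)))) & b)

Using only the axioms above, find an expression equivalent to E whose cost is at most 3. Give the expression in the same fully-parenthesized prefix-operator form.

(1) (1 ^ 1)  =[xor_self →]=  0    ⊢ ((0 & (0 | (0 & (0 | b)))) & b)
(2) (0 & (0 | b))  =[absorb_and →]=  0    ⊢ ((0 & (0 | 0)) & b)
(3) (0 & (0 | 0))  =[absorb_and →]=  0    ⊢ cost 3, within 3

(0 & b)   [cost 3]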